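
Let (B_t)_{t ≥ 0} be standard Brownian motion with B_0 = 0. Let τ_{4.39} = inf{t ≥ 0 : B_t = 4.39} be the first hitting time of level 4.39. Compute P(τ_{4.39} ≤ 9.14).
P(τ_{4.39} ≤ 9.14) = 2(1 − Φ(4.39/√9.14)) = 2(1 − Φ(1.4521)) ≈ 0.1465

By the reflection principle for standard BM, P(τ_b ≤ t) = 2 · P(B_t ≥ b). Since B_t ~ N(0, t), P(B_t ≥ 4.39) = 1 − Φ(4.39/√t) = 1 − Φ(4.39/√9.14) = 1 − Φ(1.4521) ≈ 0.07324. Doubling: P(τ_{4.39} ≤ 9.14) ≈ 2 · 0.07324 = 0.14648 ≈ 0.1465.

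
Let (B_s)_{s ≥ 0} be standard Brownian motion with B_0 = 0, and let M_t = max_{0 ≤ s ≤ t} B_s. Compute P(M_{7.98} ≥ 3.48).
P(M_{7.98} ≥ 3.48) = 2·P(B_{7.98} ≥ 3.48) = 2(1 − Φ(3.48/√7.98)) ≈ 0.2180

By the reflection principle for Brownian motion, P(M_t ≥ a) = 2 · P(B_t ≥ a) for a ≥ 0. Since B_t ~ N(0, t), P(B_t ≥ 3.48) = 1 − Φ(3.48/√t) = 1 − Φ(3.48/√7.98) = 1 − Φ(1.2319). So
  P(M_{7.98} ≥ 3.48) = 2(1 − Φ(1.2319)) ≈ 0.2180.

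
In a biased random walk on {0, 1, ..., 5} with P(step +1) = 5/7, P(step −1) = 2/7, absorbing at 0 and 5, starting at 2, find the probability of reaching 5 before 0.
P(hit 5 before 0) = (1 − (2/5)^2) / (1 − (2/5)^5) = 875/1031

Let u_k denote P(reach 5 before 0 | start at k). Boundary: u_0 = 0, u_5 = 1. Recurrence: u_k = 5/7·u_{k+1} + 2/7·u_{k-1} for 1 ≤ k ≤ 4. Try u_k = A + B·r^k with r = q/p = (2/7)/(5/7) = 2/5. Substitution satisfies the recurrence; boundary conditions give:
  u_k = (1 − r^k) / (1 − r^N) = (1 − (2/5)^2) / (1 − (2/5)^5) = 875/1031.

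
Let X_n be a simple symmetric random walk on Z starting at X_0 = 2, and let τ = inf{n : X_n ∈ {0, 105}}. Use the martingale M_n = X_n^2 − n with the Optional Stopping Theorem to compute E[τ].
E[τ] = 206

M_n = X_n^2 − n is a martingale (since E[X_{n+1}^2 | F_n] = X_n^2 + 1). By OST (τ has finite mean in a bounded region), E[M_τ] = E[M_0] = X_0^2 − 0 = 2^2 = 4. Also E[M_τ] = E[X_τ^2] − E[τ]. The walk exits at 0 or 105, with P(hit 105 first) = 2/105, so E[X_τ^2] = 105^2 · 2/105 + 0 = 210. Thus E[τ] = E[X_τ^2] − E[M_τ] = 210 − 4 = 206 = 2(105 − 2) = 206.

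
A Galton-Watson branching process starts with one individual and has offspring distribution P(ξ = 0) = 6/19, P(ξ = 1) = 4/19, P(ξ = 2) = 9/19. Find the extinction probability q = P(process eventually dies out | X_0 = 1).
q = 2/3

The pgf is f(s) = 6/19 + 4/19·s + 9/19·s². The extinction probability q is the smallest fixed point of f in [0, 1]. Setting s = f(s):
  9/19·s² + (4/19 − 1)·s + 6/19 = 0
  9/19·s² − (6/19 + 9/19)·s + 6/19 = 0
which factors as (s − 1)·(9/19·s − 6/19) = 0, giving roots s = 1 and s = (6/19)/(9/19) = 2/3.
Mean offspring μ = 4/19 + 2·9/19 = 22/19 > 1 (supercritical), so q < 1. The extinction probability is the smaller root: q = (6/19)/(9/19) = 2/3.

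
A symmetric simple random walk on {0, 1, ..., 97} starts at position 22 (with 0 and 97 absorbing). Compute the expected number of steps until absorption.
E[τ | X_0 = 22] = 1650

Let v_k = E[τ | X_0 = k]. Boundary: v_0 = v_97 = 0. Recurrence: v_k = 1 + (v_{k-1} + v_{k+1})/2 for 1 ≤ k ≤ 96. The particular solution to v_k − (v_{k-1} + v_{k+1})/2 = 1 is v_k = −k^2. Adding homogeneous solution A + B k and matching boundaries gives v_k = k (97 − k). Substituting k = 22: v_22 = 22 · 75 = 1650.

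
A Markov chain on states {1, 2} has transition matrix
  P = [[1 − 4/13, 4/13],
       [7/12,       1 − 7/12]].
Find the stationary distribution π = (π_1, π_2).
π_1 = 91/139, π_2 = 48/139

Solve πP = π with π_1 + π_2 = 1. From πP = π: π_1 · (1 − 4/13) + π_2 · 7/12 = π_1 ⇒ π_2 · 7/12 = π_1 · 4/13 ⇒ π_2/π_1 = (4/13)/(7/12) = 48/91. Together with π_1 + π_2 = 1:
  π_1 = (7/12)/(4/13 + 7/12) = (7/12)/(139/156) = 91/139,
  π_2 = (4/13)/(4/13 + 7/12) = (4/13)/(139/156) = 48/139.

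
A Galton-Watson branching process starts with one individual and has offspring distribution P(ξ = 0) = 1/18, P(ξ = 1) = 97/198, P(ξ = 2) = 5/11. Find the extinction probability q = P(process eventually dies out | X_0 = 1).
q = 11/90

The pgf is f(s) = 1/18 + 97/198·s + 5/11·s². The extinction probability q is the smallest fixed point of f in [0, 1]. Setting s = f(s):
  5/11·s² + (97/198 − 1)·s + 1/18 = 0
  5/11·s² − (1/18 + 5/11)·s + 1/18 = 0
which factors as (s − 1)·(5/11·s − 1/18) = 0, giving roots s = 1 and s = (1/18)/(5/11) = 11/90.
Mean offspring μ = 97/198 + 2·5/11 = 277/198 > 1 (supercritical), so q < 1. The extinction probability is the smaller root: q = (1/18)/(5/11) = 11/90.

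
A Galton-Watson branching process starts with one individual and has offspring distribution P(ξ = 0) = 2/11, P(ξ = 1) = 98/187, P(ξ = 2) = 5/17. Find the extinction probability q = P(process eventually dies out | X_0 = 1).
q = 34/55

The pgf is f(s) = 2/11 + 98/187·s + 5/17·s². The extinction probability q is the smallest fixed point of f in [0, 1]. Setting s = f(s):
  5/17·s² + (98/187 − 1)·s + 2/11 = 0
  5/17·s² − (2/11 + 5/17)·s + 2/11 = 0
which factors as (s − 1)·(5/17·s − 2/11) = 0, giving roots s = 1 and s = (2/11)/(5/17) = 34/55.
Mean offspring μ = 98/187 + 2·5/17 = 208/187 > 1 (supercritical), so q < 1. The extinction probability is the smaller root: q = (2/11)/(5/17) = 34/55.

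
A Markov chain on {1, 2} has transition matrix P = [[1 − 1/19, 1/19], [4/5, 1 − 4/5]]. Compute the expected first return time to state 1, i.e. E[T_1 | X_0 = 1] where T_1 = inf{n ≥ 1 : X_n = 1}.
E[T_1 | X_0 = 1] = 1/π_1 = 81/76

For an irreducible recurrent Markov chain with stationary distribution π, E[T_i | X_0 = i] = 1/π_i (Kac's formula). Here π_1 = (4/5)/(1/19 + 4/5) = (4/5)/(81/95) = 76/81, so E[T_1 | X_0 = 1] = 1/π_1 = (1/19 + 4/5)/(4/5) = (81/95)/(4/5) = 81/76.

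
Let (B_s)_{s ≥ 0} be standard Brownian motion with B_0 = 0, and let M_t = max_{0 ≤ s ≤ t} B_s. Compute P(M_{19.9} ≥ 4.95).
P(M_{19.9} ≥ 4.95) = 2·P(B_{19.9} ≥ 4.95) = 2(1 − Φ(4.95/√19.9)) ≈ 0.2672

By the reflection principle for Brownian motion, P(M_t ≥ a) = 2 · P(B_t ≥ a) for a ≥ 0. Since B_t ~ N(0, t), P(B_t ≥ 4.95) = 1 − Φ(4.95/√t) = 1 − Φ(4.95/√19.9) = 1 − Φ(1.1096). So
  P(M_{19.9} ≥ 4.95) = 2(1 − Φ(1.1096)) ≈ 0.2672.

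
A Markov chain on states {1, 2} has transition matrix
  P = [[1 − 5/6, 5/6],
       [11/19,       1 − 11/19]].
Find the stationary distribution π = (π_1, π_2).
π_1 = 66/161, π_2 = 95/161

Solve πP = π with π_1 + π_2 = 1. From πP = π: π_1 · (1 − 5/6) + π_2 · 11/19 = π_1 ⇒ π_2 · 11/19 = π_1 · 5/6 ⇒ π_2/π_1 = (5/6)/(11/19) = 95/66. Together with π_1 + π_2 = 1:
  π_1 = (11/19)/(5/6 + 11/19) = (11/19)/(161/114) = 66/161,
  π_2 = (5/6)/(5/6 + 11/19) = (5/6)/(161/114) = 95/161.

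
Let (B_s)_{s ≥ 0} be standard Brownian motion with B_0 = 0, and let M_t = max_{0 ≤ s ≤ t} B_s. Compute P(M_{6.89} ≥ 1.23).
P(M_{6.89} ≥ 1.23) = 2·P(B_{6.89} ≥ 1.23) = 2(1 − Φ(1.23/√6.89)) ≈ 0.6394

By the reflection principle for Brownian motion, P(M_t ≥ a) = 2 · P(B_t ≥ a) for a ≥ 0. Since B_t ~ N(0, t), P(B_t ≥ 1.23) = 1 − Φ(1.23/√t) = 1 − Φ(1.23/√6.89) = 1 − Φ(0.4686). So
  P(M_{6.89} ≥ 1.23) = 2(1 − Φ(0.4686)) ≈ 0.6394.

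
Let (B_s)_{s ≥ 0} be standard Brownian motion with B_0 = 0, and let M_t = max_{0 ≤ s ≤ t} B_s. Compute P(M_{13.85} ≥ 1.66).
P(M_{13.85} ≥ 1.66) = 2·P(B_{13.85} ≥ 1.66) = 2(1 − Φ(1.66/√13.85)) ≈ 0.6556

By the reflection principle for Brownian motion, P(M_t ≥ a) = 2 · P(B_t ≥ a) for a ≥ 0. Since B_t ~ N(0, t), P(B_t ≥ 1.66) = 1 − Φ(1.66/√t) = 1 − Φ(1.66/√13.85) = 1 − Φ(0.4460). So
  P(M_{13.85} ≥ 1.66) = 2(1 − Φ(0.4460)) ≈ 0.6556.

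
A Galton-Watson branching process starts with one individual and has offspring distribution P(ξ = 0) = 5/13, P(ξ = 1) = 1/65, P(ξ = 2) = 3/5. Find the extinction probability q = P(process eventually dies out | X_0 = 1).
q = 25/39

The pgf is f(s) = 5/13 + 1/65·s + 3/5·s². The extinction probability q is the smallest fixed point of f in [0, 1]. Setting s = f(s):
  3/5·s² + (1/65 − 1)·s + 5/13 = 0
  3/5·s² − (5/13 + 3/5)·s + 5/13 = 0
which factors as (s − 1)·(3/5·s − 5/13) = 0, giving roots s = 1 and s = (5/13)/(3/5) = 25/39.
Mean offspring μ = 1/65 + 2·3/5 = 79/65 > 1 (supercritical), so q < 1. The extinction probability is the smaller root: q = (5/13)/(3/5) = 25/39.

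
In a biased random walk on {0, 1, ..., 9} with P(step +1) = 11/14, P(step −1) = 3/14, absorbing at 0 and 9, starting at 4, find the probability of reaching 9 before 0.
P(hit 9 before 0) = (1 − (3/11)^4) / (1 − (3/11)^9) = 293112820/294741001

Let u_k denote P(reach 9 before 0 | start at k). Boundary: u_0 = 0, u_9 = 1. Recurrence: u_k = 11/14·u_{k+1} + 3/14·u_{k-1} for 1 ≤ k ≤ 8. Try u_k = A + B·r^k with r = q/p = (3/14)/(11/14) = 3/11. Substitution satisfies the recurrence; boundary conditions give:
  u_k = (1 − r^k) / (1 − r^N) = (1 − (3/11)^4) / (1 − (3/11)^9) = 293112820/294741001.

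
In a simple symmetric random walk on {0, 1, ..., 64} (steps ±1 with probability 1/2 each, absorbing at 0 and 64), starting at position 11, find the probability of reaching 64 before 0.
P(hit 64 before 0) = 11/64

Let u_k = P(hit 64 before 0 | start at k). Then u_0 = 0, u_64 = 1, and u_k = u_{k-1}/2 + u_{k+1}/2 for 1 ≤ k ≤ 63. This harmonic recurrence is solved by u_k = k/64, giving u_11 = 11/64.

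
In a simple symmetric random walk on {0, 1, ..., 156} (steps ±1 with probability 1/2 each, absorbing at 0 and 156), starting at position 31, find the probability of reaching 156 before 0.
P(hit 156 before 0) = 31/156

Let u_k = P(hit 156 before 0 | start at k). Then u_0 = 0, u_156 = 1, and u_k = u_{k-1}/2 + u_{k+1}/2 for 1 ≤ k ≤ 155. This harmonic recurrence is solved by u_k = k/156, giving u_31 = 31/156.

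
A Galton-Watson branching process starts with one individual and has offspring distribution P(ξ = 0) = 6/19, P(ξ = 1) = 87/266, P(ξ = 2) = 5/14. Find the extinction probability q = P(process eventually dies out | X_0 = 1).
q = 84/95

The pgf is f(s) = 6/19 + 87/266·s + 5/14·s². The extinction probability q is the smallest fixed point of f in [0, 1]. Setting s = f(s):
  5/14·s² + (87/266 − 1)·s + 6/19 = 0
  5/14·s² − (6/19 + 5/14)·s + 6/19 = 0
which factors as (s − 1)·(5/14·s − 6/19) = 0, giving roots s = 1 and s = (6/19)/(5/14) = 84/95.
Mean offspring μ = 87/266 + 2·5/14 = 277/266 > 1 (supercritical), so q < 1. The extinction probability is the smaller root: q = (6/19)/(5/14) = 84/95.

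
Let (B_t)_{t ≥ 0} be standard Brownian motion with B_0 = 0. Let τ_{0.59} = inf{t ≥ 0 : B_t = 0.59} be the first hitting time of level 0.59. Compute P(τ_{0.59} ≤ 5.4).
P(τ_{0.59} ≤ 5.4) = 2(1 − Φ(0.59/√5.4)) = 2(1 − Φ(0.2539)) ≈ 0.7996

By the reflection principle for standard BM, P(τ_b ≤ t) = 2 · P(B_t ≥ b). Since B_t ~ N(0, t), P(B_t ≥ 0.59) = 1 − Φ(0.59/√t) = 1 − Φ(0.59/√5.4) = 1 − Φ(0.2539) ≈ 0.39979. Doubling: P(τ_{0.59} ≤ 5.4) ≈ 2 · 0.39979 = 0.79958 ≈ 0.7996.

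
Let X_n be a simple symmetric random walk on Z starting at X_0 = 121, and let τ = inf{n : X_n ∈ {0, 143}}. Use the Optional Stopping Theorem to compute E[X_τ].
E[X_τ] = 121

X_n is a martingale and τ is a bounded-mean stopping time (indeed τ is finite a.s. with bounded expectation since the walk is in a bounded region). By the OST, E[X_τ] = E[X_0] = 121. Equivalently: E[X_τ] = 143 · P(hit 143 first) + 0 · P(hit 0 first) = 143 · (121/143) = 121.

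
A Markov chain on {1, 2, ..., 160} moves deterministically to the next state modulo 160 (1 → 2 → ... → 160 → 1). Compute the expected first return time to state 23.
E[T_23 | X_0 = 23] = 160

The chain cycles deterministically, so starting at state 23 it returns in exactly 160 steps. Equivalently, the stationary distribution is uniform π_j = 1/160 for every state j, so by Kac's formula E[T_23] = 1/π_23 = 160.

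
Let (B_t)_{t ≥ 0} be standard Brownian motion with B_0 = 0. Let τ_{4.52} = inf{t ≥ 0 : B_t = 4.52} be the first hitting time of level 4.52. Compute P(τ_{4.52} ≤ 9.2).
P(τ_{4.52} ≤ 9.2) = 2(1 − Φ(4.52/√9.2)) = 2(1 − Φ(1.4902)) ≈ 0.1362

By the reflection principle for standard BM, P(τ_b ≤ t) = 2 · P(B_t ≥ b). Since B_t ~ N(0, t), P(B_t ≥ 4.52) = 1 − Φ(4.52/√t) = 1 − Φ(4.52/√9.2) = 1 − Φ(1.4902) ≈ 0.06809. Doubling: P(τ_{4.52} ≤ 9.2) ≈ 2 · 0.06809 = 0.13618 ≈ 0.1362.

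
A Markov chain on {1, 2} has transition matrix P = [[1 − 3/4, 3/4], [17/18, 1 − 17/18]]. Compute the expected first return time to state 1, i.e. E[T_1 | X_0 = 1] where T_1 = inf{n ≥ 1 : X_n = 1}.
E[T_1 | X_0 = 1] = 1/π_1 = 61/34

For an irreducible recurrent Markov chain with stationary distribution π, E[T_i | X_0 = i] = 1/π_i (Kac's formula). Here π_1 = (17/18)/(3/4 + 17/18) = (17/18)/(61/36) = 34/61, so E[T_1 | X_0 = 1] = 1/π_1 = (3/4 + 17/18)/(17/18) = (61/36)/(17/18) = 61/34.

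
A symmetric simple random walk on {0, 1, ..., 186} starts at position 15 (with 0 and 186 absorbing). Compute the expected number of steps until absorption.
E[τ | X_0 = 15] = 2565

Let v_k = E[τ | X_0 = k]. Boundary: v_0 = v_186 = 0. Recurrence: v_k = 1 + (v_{k-1} + v_{k+1})/2 for 1 ≤ k ≤ 185. The particular solution to v_k − (v_{k-1} + v_{k+1})/2 = 1 is v_k = −k^2. Adding homogeneous solution A + B k and matching boundaries gives v_k = k (186 − k). Substituting k = 15: v_15 = 15 · 171 = 2565.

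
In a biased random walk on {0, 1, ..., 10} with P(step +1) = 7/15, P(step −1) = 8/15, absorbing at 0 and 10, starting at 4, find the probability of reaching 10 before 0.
P(hit 10 before 0) = (1 − (8/7)^4) / (1 − (8/7)^10) = 13294337/52751105

Let u_k denote P(reach 10 before 0 | start at k). Boundary: u_0 = 0, u_10 = 1. Recurrence: u_k = 7/15·u_{k+1} + 8/15·u_{k-1} for 1 ≤ k ≤ 9. Try u_k = A + B·r^k with r = q/p = (8/15)/(7/15) = 8/7. Substitution satisfies the recurrence; boundary conditions give:
  u_k = (1 − r^k) / (1 − r^N) = (1 − (8/7)^4) / (1 − (8/7)^10) = 13294337/52751105.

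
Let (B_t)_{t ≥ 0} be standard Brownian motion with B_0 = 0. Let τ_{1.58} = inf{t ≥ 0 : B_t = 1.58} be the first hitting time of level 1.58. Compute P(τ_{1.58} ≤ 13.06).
P(τ_{1.58} ≤ 13.06) = 2(1 − Φ(1.58/√13.06)) = 2(1 − Φ(0.4372)) ≈ 0.6620

By the reflection principle for standard BM, P(τ_b ≤ t) = 2 · P(B_t ≥ b). Since B_t ~ N(0, t), P(B_t ≥ 1.58) = 1 − Φ(1.58/√t) = 1 − Φ(1.58/√13.06) = 1 − Φ(0.4372) ≈ 0.33098. Doubling: P(τ_{1.58} ≤ 13.06) ≈ 2 · 0.33098 = 0.66196 ≈ 0.6620.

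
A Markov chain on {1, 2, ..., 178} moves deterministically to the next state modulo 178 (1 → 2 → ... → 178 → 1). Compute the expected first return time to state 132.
E[T_132 | X_0 = 132] = 178

The chain cycles deterministically, so starting at state 132 it returns in exactly 178 steps. Equivalently, the stationary distribution is uniform π_j = 1/178 for every state j, so by Kac's formula E[T_132] = 1/π_132 = 178.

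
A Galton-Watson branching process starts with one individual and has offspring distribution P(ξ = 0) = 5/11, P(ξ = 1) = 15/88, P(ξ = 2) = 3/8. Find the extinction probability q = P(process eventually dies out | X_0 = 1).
q = 1

Mean offspring μ = 0·5/11 + 1·15/88 + 2·3/8 = 81/88 ≤ 1. For μ ≤ 1 with offspring not concentrated at 1, the Galton-Watson process goes extinct almost surely, so q = 1.
(Algebraic check: The pgf is f(s) = 5/11 + 15/88·s + 3/8·s². The extinction probability q is the smallest fixed point of f in [0, 1]. Setting s = f(s):
  3/8·s² + (15/88 − 1)·s + 5/11 = 0
  3/8·s² − (5/11 + 3/8)·s + 5/11 = 0
which factors as (s − 1)·(3/8·s − 5/11) = 0, giving roots s = 1 and s = (5/11)/(3/8) = 40/33. Since 40/33 ≥ 1, the smallest root in [0, 1] is s = 1.)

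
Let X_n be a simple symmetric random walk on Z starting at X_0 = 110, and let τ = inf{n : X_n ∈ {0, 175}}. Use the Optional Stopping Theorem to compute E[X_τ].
E[X_τ] = 110

X_n is a martingale and τ is a bounded-mean stopping time (indeed τ is finite a.s. with bounded expectation since the walk is in a bounded region). By the OST, E[X_τ] = E[X_0] = 110. Equivalently: E[X_τ] = 175 · P(hit 175 first) + 0 · P(hit 0 first) = 175 · (110/175) = 110.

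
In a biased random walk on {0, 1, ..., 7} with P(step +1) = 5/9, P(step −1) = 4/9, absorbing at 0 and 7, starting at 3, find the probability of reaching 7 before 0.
P(hit 7 before 0) = (1 − (4/5)^3) / (1 − (4/5)^7) = 38125/61741

Let u_k denote P(reach 7 before 0 | start at k). Boundary: u_0 = 0, u_7 = 1. Recurrence: u_k = 5/9·u_{k+1} + 4/9·u_{k-1} for 1 ≤ k ≤ 6. Try u_k = A + B·r^k with r = q/p = (4/9)/(5/9) = 4/5. Substitution satisfies the recurrence; boundary conditions give:
  u_k = (1 − r^k) / (1 − r^N) = (1 − (4/5)^3) / (1 − (4/5)^7) = 38125/61741.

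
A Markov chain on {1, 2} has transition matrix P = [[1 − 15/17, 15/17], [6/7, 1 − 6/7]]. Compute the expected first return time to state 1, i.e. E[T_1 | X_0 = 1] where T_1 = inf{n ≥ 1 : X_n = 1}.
E[T_1 | X_0 = 1] = 1/π_1 = 69/34

For an irreducible recurrent Markov chain with stationary distribution π, E[T_i | X_0 = i] = 1/π_i (Kac's formula). Here π_1 = (6/7)/(15/17 + 6/7) = (6/7)/(207/119) = 34/69, so E[T_1 | X_0 = 1] = 1/π_1 = (15/17 + 6/7)/(6/7) = (207/119)/(6/7) = 69/34.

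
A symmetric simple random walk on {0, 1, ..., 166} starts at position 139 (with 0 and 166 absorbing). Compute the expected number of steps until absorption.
E[τ | X_0 = 139] = 3753

Let v_k = E[τ | X_0 = k]. Boundary: v_0 = v_166 = 0. Recurrence: v_k = 1 + (v_{k-1} + v_{k+1})/2 for 1 ≤ k ≤ 165. The particular solution to v_k − (v_{k-1} + v_{k+1})/2 = 1 is v_k = −k^2. Adding homogeneous solution A + B k and matching boundaries gives v_k = k (166 − k). Substituting k = 139: v_139 = 139 · 27 = 3753.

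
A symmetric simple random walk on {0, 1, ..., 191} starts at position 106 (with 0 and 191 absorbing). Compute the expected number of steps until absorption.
E[τ | X_0 = 106] = 9010

Let v_k = E[τ | X_0 = k]. Boundary: v_0 = v_191 = 0. Recurrence: v_k = 1 + (v_{k-1} + v_{k+1})/2 for 1 ≤ k ≤ 190. The particular solution to v_k − (v_{k-1} + v_{k+1})/2 = 1 is v_k = −k^2. Adding homogeneous solution A + B k and matching boundaries gives v_k = k (191 − k). Substituting k = 106: v_106 = 106 · 85 = 9010.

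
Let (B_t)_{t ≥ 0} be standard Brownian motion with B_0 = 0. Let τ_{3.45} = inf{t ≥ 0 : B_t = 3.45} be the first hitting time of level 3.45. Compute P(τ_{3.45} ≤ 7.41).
P(τ_{3.45} ≤ 7.41) = 2(1 − Φ(3.45/√7.41)) = 2(1 − Φ(1.2674)) ≈ 0.2050

By the reflection principle for standard BM, P(τ_b ≤ t) = 2 · P(B_t ≥ b). Since B_t ~ N(0, t), P(B_t ≥ 3.45) = 1 − Φ(3.45/√t) = 1 − Φ(3.45/√7.41) = 1 − Φ(1.2674) ≈ 0.10251. Doubling: P(τ_{3.45} ≤ 7.41) ≈ 2 · 0.10251 = 0.20502 ≈ 0.2050.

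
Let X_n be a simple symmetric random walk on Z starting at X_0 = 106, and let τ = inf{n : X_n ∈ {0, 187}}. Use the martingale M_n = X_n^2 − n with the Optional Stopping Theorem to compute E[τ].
E[τ] = 8586

M_n = X_n^2 − n is a martingale (since E[X_{n+1}^2 | F_n] = X_n^2 + 1). By OST (τ has finite mean in a bounded region), E[M_τ] = E[M_0] = X_0^2 − 0 = 106^2 = 11236. Also E[M_τ] = E[X_τ^2] − E[τ]. The walk exits at 0 or 187, with P(hit 187 first) = 106/187, so E[X_τ^2] = 187^2 · 106/187 + 0 = 19822. Thus E[τ] = E[X_τ^2] − E[M_τ] = 19822 − 11236 = 8586 = 106(187 − 106) = 8586.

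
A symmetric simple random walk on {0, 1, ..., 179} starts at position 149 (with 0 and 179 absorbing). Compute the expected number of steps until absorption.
E[τ | X_0 = 149] = 4470

Let v_k = E[τ | X_0 = k]. Boundary: v_0 = v_179 = 0. Recurrence: v_k = 1 + (v_{k-1} + v_{k+1})/2 for 1 ≤ k ≤ 178. The particular solution to v_k − (v_{k-1} + v_{k+1})/2 = 1 is v_k = −k^2. Adding homogeneous solution A + B k and matching boundaries gives v_k = k (179 − k). Substituting k = 149: v_149 = 149 · 30 = 4470.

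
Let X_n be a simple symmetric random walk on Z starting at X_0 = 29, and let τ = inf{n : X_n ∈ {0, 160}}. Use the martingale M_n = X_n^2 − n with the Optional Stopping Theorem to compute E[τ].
E[τ] = 3799

M_n = X_n^2 − n is a martingale (since E[X_{n+1}^2 | F_n] = X_n^2 + 1). By OST (τ has finite mean in a bounded region), E[M_τ] = E[M_0] = X_0^2 − 0 = 29^2 = 841. Also E[M_τ] = E[X_τ^2] − E[τ]. The walk exits at 0 or 160, with P(hit 160 first) = 29/160, so E[X_τ^2] = 160^2 · 29/160 + 0 = 4640. Thus E[τ] = E[X_τ^2] − E[M_τ] = 4640 − 841 = 3799 = 29(160 − 29) = 3799.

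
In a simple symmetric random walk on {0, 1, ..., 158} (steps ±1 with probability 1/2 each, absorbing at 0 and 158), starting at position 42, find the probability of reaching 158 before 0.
P(hit 158 before 0) = 42/158 = 21/79

Let u_k = P(hit 158 before 0 | start at k). Then u_0 = 0, u_158 = 1, and u_k = u_{k-1}/2 + u_{k+1}/2 for 1 ≤ k ≤ 157. This harmonic recurrence is solved by u_k = k/158, giving u_42 = 42/158 = 21/79.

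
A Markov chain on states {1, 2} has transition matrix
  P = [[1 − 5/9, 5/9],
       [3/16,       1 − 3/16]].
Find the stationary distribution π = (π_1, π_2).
π_1 = 27/107, π_2 = 80/107

Solve πP = π with π_1 + π_2 = 1. From πP = π: π_1 · (1 − 5/9) + π_2 · 3/16 = π_1 ⇒ π_2 · 3/16 = π_1 · 5/9 ⇒ π_2/π_1 = (5/9)/(3/16) = 80/27. Together with π_1 + π_2 = 1:
  π_1 = (3/16)/(5/9 + 3/16) = (3/16)/(107/144) = 27/107,
  π_2 = (5/9)/(5/9 + 3/16) = (5/9)/(107/144) = 80/107.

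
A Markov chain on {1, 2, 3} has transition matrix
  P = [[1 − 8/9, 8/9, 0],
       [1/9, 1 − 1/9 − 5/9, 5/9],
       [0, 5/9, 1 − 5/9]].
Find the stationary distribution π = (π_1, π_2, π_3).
π = (1/17, 8/17, 8/17)

This is a birth-death chain on three states, which satisfies detailed balance: π_1 · P_{12} = π_2 · P_{21} and π_2 · P_{23} = π_3 · P_{32}.
From π_1 · 8/9 = π_2 · 1/9: π_2/π_1 = (8/9)/(1/9) = 8.
From π_2 · 5/9 = π_3 · 5/9: π_3/π_2 = (5/9)/(5/9) = 1.
Take π_1 proportional to 1; then unnormalized π = (1, 8, 8). Normalize by dividing by the sum 17:
  π = (1/17, 8/17, 8/17).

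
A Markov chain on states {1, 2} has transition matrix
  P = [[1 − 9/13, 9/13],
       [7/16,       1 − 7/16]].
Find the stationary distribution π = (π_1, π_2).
π_1 = 91/235, π_2 = 144/235

Solve πP = π with π_1 + π_2 = 1. From πP = π: π_1 · (1 − 9/13) + π_2 · 7/16 = π_1 ⇒ π_2 · 7/16 = π_1 · 9/13 ⇒ π_2/π_1 = (9/13)/(7/16) = 144/91. Together with π_1 + π_2 = 1:
  π_1 = (7/16)/(9/13 + 7/16) = (7/16)/(235/208) = 91/235,
  π_2 = (9/13)/(9/13 + 7/16) = (9/13)/(235/208) = 144/235.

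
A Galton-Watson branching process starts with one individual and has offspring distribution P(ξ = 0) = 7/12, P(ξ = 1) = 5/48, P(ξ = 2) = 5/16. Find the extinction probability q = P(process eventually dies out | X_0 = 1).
q = 1

Mean offspring μ = 0·7/12 + 1·5/48 + 2·5/16 = 35/48 ≤ 1. For μ ≤ 1 with offspring not concentrated at 1, the Galton-Watson process goes extinct almost surely, so q = 1.
(Algebraic check: The pgf is f(s) = 7/12 + 5/48·s + 5/16·s². The extinction probability q is the smallest fixed point of f in [0, 1]. Setting s = f(s):
  5/16·s² + (5/48 − 1)·s + 7/12 = 0
  5/16·s² − (7/12 + 5/16)·s + 7/12 = 0
which factors as (s − 1)·(5/16·s − 7/12) = 0, giving roots s = 1 and s = (7/12)/(5/16) = 28/15. Since 28/15 ≥ 1, the smallest root in [0, 1] is s = 1.)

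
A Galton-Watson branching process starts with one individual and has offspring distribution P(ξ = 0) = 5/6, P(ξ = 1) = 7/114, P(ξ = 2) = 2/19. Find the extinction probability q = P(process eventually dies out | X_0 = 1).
q = 1

Mean offspring μ = 0·5/6 + 1·7/114 + 2·2/19 = 31/114 ≤ 1. For μ ≤ 1 with offspring not concentrated at 1, the Galton-Watson process goes extinct almost surely, so q = 1.
(Algebraic check: The pgf is f(s) = 5/6 + 7/114·s + 2/19·s². The extinction probability q is the smallest fixed point of f in [0, 1]. Setting s = f(s):
  2/19·s² + (7/114 − 1)·s + 5/6 = 0
  2/19·s² − (5/6 + 2/19)·s + 5/6 = 0
which factors as (s − 1)·(2/19·s − 5/6) = 0, giving roots s = 1 and s = (5/6)/(2/19) = 95/12. Since 95/12 ≥ 1, the smallest root in [0, 1] is s = 1.)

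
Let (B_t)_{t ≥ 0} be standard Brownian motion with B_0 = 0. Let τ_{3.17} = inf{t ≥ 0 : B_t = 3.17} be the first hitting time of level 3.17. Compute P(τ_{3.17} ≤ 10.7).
P(τ_{3.17} ≤ 10.7) = 2(1 − Φ(3.17/√10.7)) = 2(1 − Φ(0.9691)) ≈ 0.3325

By the reflection principle for standard BM, P(τ_b ≤ t) = 2 · P(B_t ≥ b). Since B_t ~ N(0, t), P(B_t ≥ 3.17) = 1 − Φ(3.17/√t) = 1 − Φ(3.17/√10.7) = 1 − Φ(0.9691) ≈ 0.16625. Doubling: P(τ_{3.17} ≤ 10.7) ≈ 2 · 0.16625 = 0.33250 ≈ 0.3325.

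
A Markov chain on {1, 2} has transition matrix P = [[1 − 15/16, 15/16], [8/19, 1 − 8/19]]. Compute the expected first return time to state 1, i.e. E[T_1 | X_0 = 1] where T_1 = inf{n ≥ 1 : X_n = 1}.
E[T_1 | X_0 = 1] = 1/π_1 = 413/128

For an irreducible recurrent Markov chain with stationary distribution π, E[T_i | X_0 = i] = 1/π_i (Kac's formula). Here π_1 = (8/19)/(15/16 + 8/19) = (8/19)/(413/304) = 128/413, so E[T_1 | X_0 = 1] = 1/π_1 = (15/16 + 8/19)/(8/19) = (413/304)/(8/19) = 413/128.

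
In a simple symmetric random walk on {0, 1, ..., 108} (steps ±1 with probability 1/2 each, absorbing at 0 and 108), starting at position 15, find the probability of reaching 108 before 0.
P(hit 108 before 0) = 15/108 = 5/36

Let u_k = P(hit 108 before 0 | start at k). Then u_0 = 0, u_108 = 1, and u_k = u_{k-1}/2 + u_{k+1}/2 for 1 ≤ k ≤ 107. This harmonic recurrence is solved by u_k = k/108, giving u_15 = 15/108 = 5/36.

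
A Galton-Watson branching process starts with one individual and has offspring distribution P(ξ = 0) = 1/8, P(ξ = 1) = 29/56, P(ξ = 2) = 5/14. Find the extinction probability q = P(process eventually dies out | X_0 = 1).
q = 7/20

The pgf is f(s) = 1/8 + 29/56·s + 5/14·s². The extinction probability q is the smallest fixed point of f in [0, 1]. Setting s = f(s):
  5/14·s² + (29/56 − 1)·s + 1/8 = 0
  5/14·s² − (1/8 + 5/14)·s + 1/8 = 0
which factors as (s − 1)·(5/14·s − 1/8) = 0, giving roots s = 1 and s = (1/8)/(5/14) = 7/20.
Mean offspring μ = 29/56 + 2·5/14 = 69/56 > 1 (supercritical), so q < 1. The extinction probability is the smaller root: q = (1/8)/(5/14) = 7/20.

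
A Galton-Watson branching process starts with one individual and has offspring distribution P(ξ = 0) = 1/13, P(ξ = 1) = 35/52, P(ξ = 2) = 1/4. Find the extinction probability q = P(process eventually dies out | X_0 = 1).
q = 4/13

The pgf is f(s) = 1/13 + 35/52·s + 1/4·s². The extinction probability q is the smallest fixed point of f in [0, 1]. Setting s = f(s):
  1/4·s² + (35/52 − 1)·s + 1/13 = 0
  1/4·s² − (1/13 + 1/4)·s + 1/13 = 0
which factors as (s − 1)·(1/4·s − 1/13) = 0, giving roots s = 1 and s = (1/13)/(1/4) = 4/13.
Mean offspring μ = 35/52 + 2·1/4 = 61/52 > 1 (supercritical), so q < 1. The extinction probability is the smaller root: q = (1/13)/(1/4) = 4/13.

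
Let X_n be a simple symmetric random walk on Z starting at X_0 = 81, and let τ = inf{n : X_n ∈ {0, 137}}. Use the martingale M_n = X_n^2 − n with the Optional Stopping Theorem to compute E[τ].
E[τ] = 4536

M_n = X_n^2 − n is a martingale (since E[X_{n+1}^2 | F_n] = X_n^2 + 1). By OST (τ has finite mean in a bounded region), E[M_τ] = E[M_0] = X_0^2 − 0 = 81^2 = 6561. Also E[M_τ] = E[X_τ^2] − E[τ]. The walk exits at 0 or 137, with P(hit 137 first) = 81/137, so E[X_τ^2] = 137^2 · 81/137 + 0 = 11097. Thus E[τ] = E[X_τ^2] − E[M_τ] = 11097 − 6561 = 4536 = 81(137 − 81) = 4536.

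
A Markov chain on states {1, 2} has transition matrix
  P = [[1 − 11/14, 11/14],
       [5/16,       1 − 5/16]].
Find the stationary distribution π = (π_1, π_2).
π_1 = 35/123, π_2 = 88/123

Solve πP = π with π_1 + π_2 = 1. From πP = π: π_1 · (1 − 11/14) + π_2 · 5/16 = π_1 ⇒ π_2 · 5/16 = π_1 · 11/14 ⇒ π_2/π_1 = (11/14)/(5/16) = 88/35. Together with π_1 + π_2 = 1:
  π_1 = (5/16)/(11/14 + 5/16) = (5/16)/(123/112) = 35/123,
  π_2 = (11/14)/(11/14 + 5/16) = (11/14)/(123/112) = 88/123.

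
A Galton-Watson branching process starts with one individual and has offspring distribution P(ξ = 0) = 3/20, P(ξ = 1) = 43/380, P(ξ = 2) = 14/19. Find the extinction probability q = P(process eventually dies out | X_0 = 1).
q = 57/280

The pgf is f(s) = 3/20 + 43/380·s + 14/19·s². The extinction probability q is the smallest fixed point of f in [0, 1]. Setting s = f(s):
  14/19·s² + (43/380 − 1)·s + 3/20 = 0
  14/19·s² − (3/20 + 14/19)·s + 3/20 = 0
which factors as (s − 1)·(14/19·s − 3/20) = 0, giving roots s = 1 and s = (3/20)/(14/19) = 57/280.
Mean offspring μ = 43/380 + 2·14/19 = 603/380 > 1 (supercritical), so q < 1. The extinction probability is the smaller root: q = (3/20)/(14/19) = 57/280.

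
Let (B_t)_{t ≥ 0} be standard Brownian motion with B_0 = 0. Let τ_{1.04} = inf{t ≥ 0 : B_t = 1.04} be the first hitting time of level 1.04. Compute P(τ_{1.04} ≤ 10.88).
P(τ_{1.04} ≤ 10.88) = 2(1 − Φ(1.04/√10.88)) = 2(1 − Φ(0.3153)) ≈ 0.7525

By the reflection principle for standard BM, P(τ_b ≤ t) = 2 · P(B_t ≥ b). Since B_t ~ N(0, t), P(B_t ≥ 1.04) = 1 − Φ(1.04/√t) = 1 − Φ(1.04/√10.88) = 1 − Φ(0.3153) ≈ 0.37627. Doubling: P(τ_{1.04} ≤ 10.88) ≈ 2 · 0.37627 = 0.75254 ≈ 0.7525.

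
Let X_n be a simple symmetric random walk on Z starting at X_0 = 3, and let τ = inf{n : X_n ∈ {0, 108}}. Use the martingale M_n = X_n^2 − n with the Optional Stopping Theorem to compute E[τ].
E[τ] = 315

M_n = X_n^2 − n is a martingale (since E[X_{n+1}^2 | F_n] = X_n^2 + 1). By OST (τ has finite mean in a bounded region), E[M_τ] = E[M_0] = X_0^2 − 0 = 3^2 = 9. Also E[M_τ] = E[X_τ^2] − E[τ]. The walk exits at 0 or 108, with P(hit 108 first) = 3/108, so E[X_τ^2] = 108^2 · 3/108 + 0 = 324. Thus E[τ] = E[X_τ^2] − E[M_τ] = 324 − 9 = 315 = 3(108 − 3) = 315.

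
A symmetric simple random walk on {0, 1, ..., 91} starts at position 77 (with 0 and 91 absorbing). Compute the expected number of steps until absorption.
E[τ | X_0 = 77] = 1078

Let v_k = E[τ | X_0 = k]. Boundary: v_0 = v_91 = 0. Recurrence: v_k = 1 + (v_{k-1} + v_{k+1})/2 for 1 ≤ k ≤ 90. The particular solution to v_k − (v_{k-1} + v_{k+1})/2 = 1 is v_k = −k^2. Adding homogeneous solution A + B k and matching boundaries gives v_k = k (91 − k). Substituting k = 77: v_77 = 77 · 14 = 1078.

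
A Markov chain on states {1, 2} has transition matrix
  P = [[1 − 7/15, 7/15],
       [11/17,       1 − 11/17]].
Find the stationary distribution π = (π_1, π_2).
π_1 = 165/284, π_2 = 119/284

Solve πP = π with π_1 + π_2 = 1. From πP = π: π_1 · (1 − 7/15) + π_2 · 11/17 = π_1 ⇒ π_2 · 11/17 = π_1 · 7/15 ⇒ π_2/π_1 = (7/15)/(11/17) = 119/165. Together with π_1 + π_2 = 1:
  π_1 = (11/17)/(7/15 + 11/17) = (11/17)/(284/255) = 165/284,
  π_2 = (7/15)/(7/15 + 11/17) = (7/15)/(284/255) = 119/284.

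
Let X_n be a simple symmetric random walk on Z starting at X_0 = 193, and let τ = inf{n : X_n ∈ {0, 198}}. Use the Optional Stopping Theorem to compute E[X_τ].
E[X_τ] = 193

X_n is a martingale and τ is a bounded-mean stopping time (indeed τ is finite a.s. with bounded expectation since the walk is in a bounded region). By the OST, E[X_τ] = E[X_0] = 193. Equivalently: E[X_τ] = 198 · P(hit 198 first) + 0 · P(hit 0 first) = 198 · (193/198) = 193.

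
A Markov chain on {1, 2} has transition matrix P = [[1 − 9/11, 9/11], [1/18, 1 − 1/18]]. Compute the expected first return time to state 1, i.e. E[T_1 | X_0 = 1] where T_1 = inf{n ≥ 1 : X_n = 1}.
E[T_1 | X_0 = 1] = 1/π_1 = 173/11

For an irreducible recurrent Markov chain with stationary distribution π, E[T_i | X_0 = i] = 1/π_i (Kac's formula). Here π_1 = (1/18)/(9/11 + 1/18) = (1/18)/(173/198) = 11/173, so E[T_1 | X_0 = 1] = 1/π_1 = (9/11 + 1/18)/(1/18) = (173/198)/(1/18) = 173/11.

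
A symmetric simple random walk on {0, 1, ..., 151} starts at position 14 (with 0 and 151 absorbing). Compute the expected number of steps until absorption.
E[τ | X_0 = 14] = 1918

Let v_k = E[τ | X_0 = k]. Boundary: v_0 = v_151 = 0. Recurrence: v_k = 1 + (v_{k-1} + v_{k+1})/2 for 1 ≤ k ≤ 150. The particular solution to v_k − (v_{k-1} + v_{k+1})/2 = 1 is v_k = −k^2. Adding homogeneous solution A + B k and matching boundaries gives v_k = k (151 − k). Substituting k = 14: v_14 = 14 · 137 = 1918.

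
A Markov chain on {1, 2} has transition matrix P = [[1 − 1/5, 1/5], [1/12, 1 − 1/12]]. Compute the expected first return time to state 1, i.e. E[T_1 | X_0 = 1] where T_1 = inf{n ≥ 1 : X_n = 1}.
E[T_1 | X_0 = 1] = 1/π_1 = 17/5

For an irreducible recurrent Markov chain with stationary distribution π, E[T_i | X_0 = i] = 1/π_i (Kac's formula). Here π_1 = (1/12)/(1/5 + 1/12) = (1/12)/(17/60) = 5/17, so E[T_1 | X_0 = 1] = 1/π_1 = (1/5 + 1/12)/(1/12) = (17/60)/(1/12) = 17/5.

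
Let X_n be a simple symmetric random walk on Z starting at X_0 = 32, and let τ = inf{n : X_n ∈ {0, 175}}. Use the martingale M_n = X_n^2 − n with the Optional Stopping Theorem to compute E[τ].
E[τ] = 4576

M_n = X_n^2 − n is a martingale (since E[X_{n+1}^2 | F_n] = X_n^2 + 1). By OST (τ has finite mean in a bounded region), E[M_τ] = E[M_0] = X_0^2 − 0 = 32^2 = 1024. Also E[M_τ] = E[X_τ^2] − E[τ]. The walk exits at 0 or 175, with P(hit 175 first) = 32/175, so E[X_τ^2] = 175^2 · 32/175 + 0 = 5600. Thus E[τ] = E[X_τ^2] − E[M_τ] = 5600 − 1024 = 4576 = 32(175 − 32) = 4576.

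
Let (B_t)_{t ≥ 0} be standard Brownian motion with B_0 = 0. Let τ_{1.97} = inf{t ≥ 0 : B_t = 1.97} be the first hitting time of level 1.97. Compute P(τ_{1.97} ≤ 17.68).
P(τ_{1.97} ≤ 17.68) = 2(1 − Φ(1.97/√17.68)) = 2(1 − Φ(0.4685)) ≈ 0.6394

By the reflection principle for standard BM, P(τ_b ≤ t) = 2 · P(B_t ≥ b). Since B_t ~ N(0, t), P(B_t ≥ 1.97) = 1 − Φ(1.97/√t) = 1 − Φ(1.97/√17.68) = 1 − Φ(0.4685) ≈ 0.31971. Doubling: P(τ_{1.97} ≤ 17.68) ≈ 2 · 0.31971 = 0.63942 ≈ 0.6394.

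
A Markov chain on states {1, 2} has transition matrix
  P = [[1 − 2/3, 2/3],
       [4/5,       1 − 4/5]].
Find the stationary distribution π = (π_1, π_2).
π_1 = 6/11, π_2 = 5/11

Solve πP = π with π_1 + π_2 = 1. From πP = π: π_1 · (1 − 2/3) + π_2 · 4/5 = π_1 ⇒ π_2 · 4/5 = π_1 · 2/3 ⇒ π_2/π_1 = (2/3)/(4/5) = 5/6. Together with π_1 + π_2 = 1:
  π_1 = (4/5)/(2/3 + 4/5) = (4/5)/(22/15) = 6/11,
  π_2 = (2/3)/(2/3 + 4/5) = (2/3)/(22/15) = 5/11.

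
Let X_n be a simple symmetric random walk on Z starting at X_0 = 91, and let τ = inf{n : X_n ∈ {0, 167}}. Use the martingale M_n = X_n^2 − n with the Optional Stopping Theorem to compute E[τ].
E[τ] = 6916

M_n = X_n^2 − n is a martingale (since E[X_{n+1}^2 | F_n] = X_n^2 + 1). By OST (τ has finite mean in a bounded region), E[M_τ] = E[M_0] = X_0^2 − 0 = 91^2 = 8281. Also E[M_τ] = E[X_τ^2] − E[τ]. The walk exits at 0 or 167, with P(hit 167 first) = 91/167, so E[X_τ^2] = 167^2 · 91/167 + 0 = 15197. Thus E[τ] = E[X_τ^2] − E[M_τ] = 15197 − 8281 = 6916 = 91(167 − 91) = 6916.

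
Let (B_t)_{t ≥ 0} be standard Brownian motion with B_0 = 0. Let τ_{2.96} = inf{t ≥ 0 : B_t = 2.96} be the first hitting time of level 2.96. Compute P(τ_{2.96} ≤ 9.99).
P(τ_{2.96} ≤ 9.99) = 2(1 − Φ(2.96/√9.99)) = 2(1 − Φ(0.9365)) ≈ 0.3490

By the reflection principle for standard BM, P(τ_b ≤ t) = 2 · P(B_t ≥ b). Since B_t ~ N(0, t), P(B_t ≥ 2.96) = 1 − Φ(2.96/√t) = 1 − Φ(2.96/√9.99) = 1 − Φ(0.9365) ≈ 0.17451. Doubling: P(τ_{2.96} ≤ 9.99) ≈ 2 · 0.17451 = 0.34902 ≈ 0.3490.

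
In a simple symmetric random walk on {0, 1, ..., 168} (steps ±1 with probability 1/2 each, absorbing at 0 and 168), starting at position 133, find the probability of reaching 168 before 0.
P(hit 168 before 0) = 133/168 = 19/24

Let u_k = P(hit 168 before 0 | start at k). Then u_0 = 0, u_168 = 1, and u_k = u_{k-1}/2 + u_{k+1}/2 for 1 ≤ k ≤ 167. This harmonic recurrence is solved by u_k = k/168, giving u_133 = 133/168 = 19/24.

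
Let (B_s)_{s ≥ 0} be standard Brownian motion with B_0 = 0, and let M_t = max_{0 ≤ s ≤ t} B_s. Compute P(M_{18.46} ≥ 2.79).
P(M_{18.46} ≥ 2.79) = 2·P(B_{18.46} ≥ 2.79) = 2(1 − Φ(2.79/√18.46)) ≈ 0.5161

By the reflection principle for Brownian motion, P(M_t ≥ a) = 2 · P(B_t ≥ a) for a ≥ 0. Since B_t ~ N(0, t), P(B_t ≥ 2.79) = 1 − Φ(2.79/√t) = 1 − Φ(2.79/√18.46) = 1 − Φ(0.6494). So
  P(M_{18.46} ≥ 2.79) = 2(1 − Φ(0.6494)) ≈ 0.5161.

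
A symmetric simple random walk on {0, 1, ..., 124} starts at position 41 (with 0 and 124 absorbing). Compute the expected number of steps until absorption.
E[τ | X_0 = 41] = 3403

Let v_k = E[τ | X_0 = k]. Boundary: v_0 = v_124 = 0. Recurrence: v_k = 1 + (v_{k-1} + v_{k+1})/2 for 1 ≤ k ≤ 123. The particular solution to v_k − (v_{k-1} + v_{k+1})/2 = 1 is v_k = −k^2. Adding homogeneous solution A + B k and matching boundaries gives v_k = k (124 − k). Substituting k = 41: v_41 = 41 · 83 = 3403.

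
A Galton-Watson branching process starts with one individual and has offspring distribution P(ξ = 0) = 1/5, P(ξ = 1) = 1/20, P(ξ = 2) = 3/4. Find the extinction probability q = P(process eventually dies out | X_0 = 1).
q = 4/15

The pgf is f(s) = 1/5 + 1/20·s + 3/4·s². The extinction probability q is the smallest fixed point of f in [0, 1]. Setting s = f(s):
  3/4·s² + (1/20 − 1)·s + 1/5 = 0
  3/4·s² − (1/5 + 3/4)·s + 1/5 = 0
which factors as (s − 1)·(3/4·s − 1/5) = 0, giving roots s = 1 and s = (1/5)/(3/4) = 4/15.
Mean offspring μ = 1/20 + 2·3/4 = 31/20 > 1 (supercritical), so q < 1. The extinction probability is the smaller root: q = (1/5)/(3/4) = 4/15.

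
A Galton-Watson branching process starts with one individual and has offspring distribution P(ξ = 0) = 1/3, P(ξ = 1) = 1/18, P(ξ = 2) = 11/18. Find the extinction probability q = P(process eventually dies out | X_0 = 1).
q = 6/11

The pgf is f(s) = 1/3 + 1/18·s + 11/18·s². The extinction probability q is the smallest fixed point of f in [0, 1]. Setting s = f(s):
  11/18·s² + (1/18 − 1)·s + 1/3 = 0
  11/18·s² − (1/3 + 11/18)·s + 1/3 = 0
which factors as (s − 1)·(11/18·s − 1/3) = 0, giving roots s = 1 and s = (1/3)/(11/18) = 6/11.
Mean offspring μ = 1/18 + 2·11/18 = 23/18 > 1 (supercritical), so q < 1. The extinction probability is the smaller root: q = (1/3)/(11/18) = 6/11.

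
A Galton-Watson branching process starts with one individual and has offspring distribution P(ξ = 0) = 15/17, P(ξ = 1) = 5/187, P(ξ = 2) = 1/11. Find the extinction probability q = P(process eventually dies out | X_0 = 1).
q = 1

Mean offspring μ = 0·15/17 + 1·5/187 + 2·1/11 = 39/187 ≤ 1. For μ ≤ 1 with offspring not concentrated at 1, the Galton-Watson process goes extinct almost surely, so q = 1.
(Algebraic check: The pgf is f(s) = 15/17 + 5/187·s + 1/11·s². The extinction probability q is the smallest fixed point of f in [0, 1]. Setting s = f(s):
  1/11·s² + (5/187 − 1)·s + 15/17 = 0
  1/11·s² − (15/17 + 1/11)·s + 15/17 = 0
which factors as (s − 1)·(1/11·s − 15/17) = 0, giving roots s = 1 and s = (15/17)/(1/11) = 165/17. Since 165/17 ≥ 1, the smallest root in [0, 1] is s = 1.)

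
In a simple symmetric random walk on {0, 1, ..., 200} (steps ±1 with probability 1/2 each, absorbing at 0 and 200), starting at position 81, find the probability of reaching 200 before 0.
P(hit 200 before 0) = 81/200

Let u_k = P(hit 200 before 0 | start at k). Then u_0 = 0, u_200 = 1, and u_k = u_{k-1}/2 + u_{k+1}/2 for 1 ≤ k ≤ 199. This harmonic recurrence is solved by u_k = k/200, giving u_81 = 81/200.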